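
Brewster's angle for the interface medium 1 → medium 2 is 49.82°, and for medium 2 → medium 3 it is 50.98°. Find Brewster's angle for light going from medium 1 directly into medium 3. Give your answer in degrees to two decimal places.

tan θ_B(1→2) = n₂/n₁ = tan 49.82° = 1.1842.
tan θ_B(2→3) = n₃/n₂ = tan 50.98° = 1.2340.
n₃/n₁ = 1.4613. Then tan θ_B(1→3) = n₃/n₁, so θ_B(1→3) = arctan(1.4613) = 55.62°.

θ_B ≈ 55.62°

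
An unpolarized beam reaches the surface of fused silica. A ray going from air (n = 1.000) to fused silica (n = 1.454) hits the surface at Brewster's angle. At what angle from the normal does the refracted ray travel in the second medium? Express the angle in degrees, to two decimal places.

θ_t ≈ 34.52°

First find Brewster's angle: tan θ_B = 1.454/1.000 = 1.4540, giving θ_B = 55.48°.
At Brewster's angle the reflected and refracted rays are perpendicular, so θ_t = 90° − θ_B = 90° − 55.48° = 34.52°.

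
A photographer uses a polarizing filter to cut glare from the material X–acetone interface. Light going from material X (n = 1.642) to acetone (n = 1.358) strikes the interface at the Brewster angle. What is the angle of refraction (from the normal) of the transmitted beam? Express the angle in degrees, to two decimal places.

tan θ_B = n₂/n₁ = 1.358/1.642 = 0.8270, so θ_B = 39.59°.
The refracted ray is perpendicular to the reflected ray, so θ_t = 90° − θ_B = 50.41°.

θ_t ≈ 50.41°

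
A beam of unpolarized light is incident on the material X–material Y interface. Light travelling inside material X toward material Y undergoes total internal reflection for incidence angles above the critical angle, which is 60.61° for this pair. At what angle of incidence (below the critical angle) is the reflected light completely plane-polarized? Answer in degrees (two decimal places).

At the critical angle sin θ_c = n₂/n₁, giving n₂/n₁ = sin 60.61° = 0.8713.
Then tan θ_B = n₂/n₁ = 0.8713, so θ_B = arctan 0.8713 = 41.07°.

θ_B ≈ 41.07°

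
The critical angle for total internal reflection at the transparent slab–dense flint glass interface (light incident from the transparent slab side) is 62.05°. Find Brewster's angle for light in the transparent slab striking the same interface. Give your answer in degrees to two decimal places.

sin θ_c = n₂/n₁, so n₂/n₁ = sin 62.05° = 0.8834.
Brewster: tan θ_B = n₂/n₁ = 0.8834.
θ_B = arctan(0.8834) = 41.46°.

θ_B ≈ 41.46°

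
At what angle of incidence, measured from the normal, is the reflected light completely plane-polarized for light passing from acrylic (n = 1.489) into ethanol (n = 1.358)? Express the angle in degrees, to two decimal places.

At Brewster's angle the reflected and refracted rays are perpendicular, which with Snell's law gives tan θ_B = n₂/n₁.
Here n₂/n₁ = 1.358/1.489 = 0.9120, and Brewster's law gives tan θ_B = n₂/n₁.
So θ_B = arctan 0.9120 = 42.37°.

θ_B ≈ 42.37°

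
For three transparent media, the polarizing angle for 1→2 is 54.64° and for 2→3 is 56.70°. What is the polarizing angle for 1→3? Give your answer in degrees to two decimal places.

θ_B ≈ 65.01°

n₂/n₁ = tan 54.64° = 1.4092 and n₃/n₂ = tan 56.70° = 1.5224.
n₃/n₁ = 2.1453. Then tan θ_B(1→3) = n₃/n₁, so θ_B(1→3) = arctan(2.1453) = 65.01°.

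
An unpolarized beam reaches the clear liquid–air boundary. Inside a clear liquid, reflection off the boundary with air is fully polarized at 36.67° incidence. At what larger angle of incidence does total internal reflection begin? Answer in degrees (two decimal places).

tan θ_B = n₂/n₁ = tan 36.67° = 0.7446.
Total internal reflection: sin θ_c = n₂/n₁ = 0.7446.
θ_c = arcsin(0.7446) = 48.12°.

θ_c ≈ 48.12°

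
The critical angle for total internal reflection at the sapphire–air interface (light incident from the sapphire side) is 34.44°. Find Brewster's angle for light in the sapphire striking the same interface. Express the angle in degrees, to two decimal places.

sin θ_c = n₂/n₁, so n₂/n₁ = sin 34.44° = 0.5655.
Brewster: tan θ_B = n₂/n₁ = 0.5655.
θ_B = arctan(0.5655) = 29.49°.

θ_B ≈ 29.49°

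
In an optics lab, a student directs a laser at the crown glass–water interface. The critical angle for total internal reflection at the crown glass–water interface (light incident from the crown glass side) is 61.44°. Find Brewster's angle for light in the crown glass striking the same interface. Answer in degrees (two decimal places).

At the critical angle sin θ_c = n₂/n₁, giving n₂/n₁ = sin 61.44° = 0.8783.
Then tan θ_B = n₂/n₁ = 0.8783, so θ_B = arctan 0.8783 = 41.29°.

θ_B ≈ 41.29°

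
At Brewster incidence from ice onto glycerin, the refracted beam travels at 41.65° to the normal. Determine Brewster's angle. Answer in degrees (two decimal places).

Since the reflected and refracted rays are at right angles at the polarizing angle, θ_B + θ_t = 90°.
θ_B = 90° − 41.65° = 48.35°.

θ_B ≈ 48.35°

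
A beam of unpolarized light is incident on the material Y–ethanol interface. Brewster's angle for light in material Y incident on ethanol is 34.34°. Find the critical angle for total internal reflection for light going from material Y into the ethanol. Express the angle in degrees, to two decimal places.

tan θ_B = n₂/n₁ = tan 34.34° = 0.6832.
Total internal reflection: sin θ_c = n₂/n₁ = 0.6832.
θ_c = arcsin(0.6832) = 43.09°.

θ_c ≈ 43.09°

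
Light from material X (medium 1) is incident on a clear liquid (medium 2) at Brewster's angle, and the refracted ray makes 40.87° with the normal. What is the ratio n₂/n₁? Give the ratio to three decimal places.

At Brewster incidence θ_B = 90° − θ_t = 90° − 40.87° = 49.13°.
tan θ_B = n₂/n₁, so n₂/n₁ = tan 49.13° = 1.156.

n₂/n₁ ≈ 1.156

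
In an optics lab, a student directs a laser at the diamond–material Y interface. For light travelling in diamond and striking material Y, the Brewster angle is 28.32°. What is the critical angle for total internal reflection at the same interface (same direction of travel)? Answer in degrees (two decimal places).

From Brewster, n₂/n₁ = tan θ_B = tan 28.32° = 0.5389.
Then sin θ_c = n₂/n₁ = 0.5389, so θ_c = arcsin 0.5389 = 32.61°.

θ_c ≈ 32.61°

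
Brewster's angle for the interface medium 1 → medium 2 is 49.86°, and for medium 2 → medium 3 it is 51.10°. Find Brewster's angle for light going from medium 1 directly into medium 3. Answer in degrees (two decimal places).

tan θ_B(1→2) = n₂/n₁ = tan 49.86° = 1.1859.
tan θ_B(2→3) = n₃/n₂ = tan 51.10° = 1.2393.
Multiplying, n₃/n₁ = 1.1859 × 1.2393 = 1.4696, and θ_B(1→3) = arctan 1.4696 = 55.77°.

θ_B ≈ 55.77°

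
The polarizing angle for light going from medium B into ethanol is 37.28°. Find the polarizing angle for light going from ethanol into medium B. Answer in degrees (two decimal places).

θ_B' ≈ 52.72°

The two Brewster angles are complementary: θ_B' = 90° − θ_B = 90° − 37.28° = 52.72°.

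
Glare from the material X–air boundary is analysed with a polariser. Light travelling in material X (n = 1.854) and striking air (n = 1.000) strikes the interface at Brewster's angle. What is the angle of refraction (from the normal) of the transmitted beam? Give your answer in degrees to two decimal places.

θ_t ≈ 61.66°

First find Brewster's angle: tan θ_B = 1.000/1.854 = 0.5394, giving θ_B = 28.34°.
The refracted ray is perpendicular to the reflected ray, so θ_t = 90° − θ_B = 61.66°.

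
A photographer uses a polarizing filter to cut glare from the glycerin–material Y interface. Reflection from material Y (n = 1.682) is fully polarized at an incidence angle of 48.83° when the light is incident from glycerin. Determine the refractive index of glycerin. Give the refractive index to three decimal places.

Brewster's law: tan θ_B = n₂/n₁ (light incident in glycerin, refracted into material Y).
n₁ = n₂ / tan θ_B = 1.682 / tan 48.83° = 1.471.

n ≈ 1.471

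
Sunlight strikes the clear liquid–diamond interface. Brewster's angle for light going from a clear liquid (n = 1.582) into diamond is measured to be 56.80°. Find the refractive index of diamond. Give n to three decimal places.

n ≈ 2.418

Brewster's law: tan θ_B = n₂/n₁ (light incident in a clear liquid, refracted into diamond).
n₂ = n₁ tan θ_B = 1.582 × tan 56.80° = 2.418.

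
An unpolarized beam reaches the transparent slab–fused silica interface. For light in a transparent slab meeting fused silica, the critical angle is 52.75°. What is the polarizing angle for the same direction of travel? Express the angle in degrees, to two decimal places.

sin θ_c = n₂/n₁, so n₂/n₁ = sin 52.75° = 0.7960.
Brewster: tan θ_B = n₂/n₁ = 0.7960.
θ_B = arctan(0.7960) = 38.52°.

θ_B ≈ 38.52°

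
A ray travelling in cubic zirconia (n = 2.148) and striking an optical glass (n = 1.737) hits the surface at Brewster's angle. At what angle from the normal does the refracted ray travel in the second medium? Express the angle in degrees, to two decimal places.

θ_t ≈ 51.04°

First find Brewster's angle: tan θ_B = 1.737/2.148 = 0.8087, giving θ_B = 38.96°.
The refracted ray is perpendicular to the reflected ray, so θ_t = 90° − θ_B = 51.04°.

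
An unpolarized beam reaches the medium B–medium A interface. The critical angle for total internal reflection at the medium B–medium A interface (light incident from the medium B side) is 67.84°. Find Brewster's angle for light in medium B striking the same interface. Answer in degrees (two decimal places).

θ_B ≈ 42.80°

At the critical angle sin θ_c = n₂/n₁, giving n₂/n₁ = sin 67.84° = 0.9261.
Then tan θ_B = n₂/n₁ = 0.9261, so θ_B = arctan 0.9261 = 42.80°.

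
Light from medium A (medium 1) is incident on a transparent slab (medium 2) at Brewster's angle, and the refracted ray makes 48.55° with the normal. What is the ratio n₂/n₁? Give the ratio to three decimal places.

θ_B + θ_t = 90°, so θ_B = 90° − 48.55° = 41.45°.
Then n₂/n₁ = tan θ_B = tan 41.45° = 0.883.

n₂/n₁ ≈ 0.883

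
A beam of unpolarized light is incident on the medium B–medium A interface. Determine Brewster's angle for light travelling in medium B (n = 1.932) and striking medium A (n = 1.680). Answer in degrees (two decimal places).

θ_B ≈ 41.01°

Here n₂/n₁ = 1.680/1.932 = 0.8696, and Brewster's law gives tan θ_B = n₂/n₁. Taking the arctangent, θ_B = 41.01°.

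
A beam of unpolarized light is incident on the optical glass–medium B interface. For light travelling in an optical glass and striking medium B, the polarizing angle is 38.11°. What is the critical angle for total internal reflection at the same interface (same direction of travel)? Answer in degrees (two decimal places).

θ_c ≈ 51.66°

tan θ_B = n₂/n₁ = tan 38.11° = 0.7844.
Total internal reflection: sin θ_c = n₂/n₁ = 0.7844.
θ_c = arcsin(0.7844) = 51.66°.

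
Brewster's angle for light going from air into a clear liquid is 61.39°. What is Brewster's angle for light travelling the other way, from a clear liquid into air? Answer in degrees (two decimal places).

tan θ_B' = n₁/n₂ = 1/tan θ_B, so θ_B' = 90° − θ_B.
θ_B' = 90° − 61.39° = 28.61°.

θ_B' ≈ 28.61°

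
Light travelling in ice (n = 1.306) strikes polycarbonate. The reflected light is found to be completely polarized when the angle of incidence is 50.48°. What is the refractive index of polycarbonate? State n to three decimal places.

n ≈ 1.583

Full polarization of the reflected beam means tan θ_B = n₂/n₁, where n₁ is the incident medium (ice).
n₂ = n₁ tan θ_B = 1.306 × tan 50.48° = 1.583.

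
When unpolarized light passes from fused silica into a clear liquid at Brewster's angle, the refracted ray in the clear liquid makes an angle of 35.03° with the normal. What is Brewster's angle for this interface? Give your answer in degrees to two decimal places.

θ_B ≈ 54.97°

At Brewster's angle the reflected and refracted rays are perpendicular, so θ_B + θ_t = 90°.
θ_B = 90° − 35.03° = 54.97°.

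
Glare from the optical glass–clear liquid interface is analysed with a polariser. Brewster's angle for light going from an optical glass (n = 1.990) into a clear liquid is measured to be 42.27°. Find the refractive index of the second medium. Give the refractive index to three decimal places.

n ≈ 1.809

Full polarization of the reflected beam means tan θ_B = n₂/n₁, where n₁ is the incident medium (an optical glass).
n₂ = n₁ tan θ_B = 1.990 × tan 42.27° = 1.809.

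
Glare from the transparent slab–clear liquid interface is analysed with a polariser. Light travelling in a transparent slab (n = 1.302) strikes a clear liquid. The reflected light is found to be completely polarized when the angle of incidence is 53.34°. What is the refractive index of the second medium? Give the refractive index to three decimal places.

n ≈ 1.749

At Brewster's angle, tan θ_B = n₂/n₁ with n₁ on the incident side (a transparent slab) and n₂ on the transmitted side (a clear liquid).
n₂ = n₁ tan θ_B = 1.302 × tan 53.34° = 1.749.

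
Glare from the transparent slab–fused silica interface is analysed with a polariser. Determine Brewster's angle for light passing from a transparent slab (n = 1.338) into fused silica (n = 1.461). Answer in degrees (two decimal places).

Brewster's condition: tan θ_B = n₂/n₁ = 1.461/1.338 = 1.0919.
So θ_B = arctan 1.0919 = 47.52°.

θ_B ≈ 47.52°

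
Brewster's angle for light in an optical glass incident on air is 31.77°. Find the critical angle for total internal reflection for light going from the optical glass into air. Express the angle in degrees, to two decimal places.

n₂/n₁ = tan 31.77° = 0.6193; the critical angle satisfies sin θ_c = n₂/n₁.
θ_c = arcsin(0.6193) = 38.27°.

θ_c ≈ 38.27°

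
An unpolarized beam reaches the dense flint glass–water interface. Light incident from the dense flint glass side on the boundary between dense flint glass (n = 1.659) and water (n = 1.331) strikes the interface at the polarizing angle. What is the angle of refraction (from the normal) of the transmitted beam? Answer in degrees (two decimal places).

θ_t ≈ 51.26°

θ_B = arctan(n₂/n₁) = arctan(1.331/1.659) = 38.74°.
Since θ_B + θ_t = 90° at Brewster incidence, θ_t = 90° − 38.74° = 51.26°.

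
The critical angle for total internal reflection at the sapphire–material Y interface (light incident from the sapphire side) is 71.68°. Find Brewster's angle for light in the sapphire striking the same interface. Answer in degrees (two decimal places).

n₂/n₁ = sin θ_c = sin 71.68° = 0.9493.
tan θ_B equals the same ratio, so θ_B = arctan(0.9493) = 43.51°.

θ_B ≈ 43.51°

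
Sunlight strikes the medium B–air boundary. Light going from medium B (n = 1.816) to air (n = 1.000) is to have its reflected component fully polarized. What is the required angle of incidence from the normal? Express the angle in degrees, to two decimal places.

Here n₂/n₁ = 1.000/1.816 = 0.5507, and Brewster's law gives tan θ_B = n₂/n₁.
So θ_B = arctan 0.5507 = 28.84°.

θ_B ≈ 28.84°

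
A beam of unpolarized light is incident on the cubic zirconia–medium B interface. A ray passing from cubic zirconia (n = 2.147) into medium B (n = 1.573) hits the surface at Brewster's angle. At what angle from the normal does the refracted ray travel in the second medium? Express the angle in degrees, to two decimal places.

θ_t ≈ 53.77°

First find Brewster's angle: tan θ_B = 1.573/2.147 = 0.7327, giving θ_B = 36.23°.
The refracted ray is perpendicular to the reflected ray, so θ_t = 90° − θ_B = 53.77°.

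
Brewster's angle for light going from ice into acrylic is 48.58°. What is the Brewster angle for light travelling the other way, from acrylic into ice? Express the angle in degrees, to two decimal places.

θ_B' ≈ 41.42°

Reversing the direction swaps n₁ and n₂, so tan θ_B' = 1/tan θ_B and θ_B' = 90° − θ_B.
Hence θ_B' = 90° − 48.58° = 41.42°.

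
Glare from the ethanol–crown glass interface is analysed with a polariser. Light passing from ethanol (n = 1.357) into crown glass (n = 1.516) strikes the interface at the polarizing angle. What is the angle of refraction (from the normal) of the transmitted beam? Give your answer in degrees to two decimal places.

First find Brewster's angle: tan θ_B = 1.516/1.357 = 1.1172, giving θ_B = 48.17°.
Since θ_B + θ_t = 90° at Brewster incidence, θ_t = 90° − 48.17° = 41.83°.

θ_t ≈ 41.83°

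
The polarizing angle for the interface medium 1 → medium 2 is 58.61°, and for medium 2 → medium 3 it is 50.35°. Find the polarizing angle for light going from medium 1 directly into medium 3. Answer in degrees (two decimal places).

n₂/n₁ = tan 58.61° = 1.6389 and n₃/n₂ = tan 50.35° = 1.2066.
n₃/n₁ = 1.9776. Then tan θ_B(1→3) = n₃/n₁, so θ_B(1→3) = arctan(1.9776) = 63.18°.

θ_B ≈ 63.18°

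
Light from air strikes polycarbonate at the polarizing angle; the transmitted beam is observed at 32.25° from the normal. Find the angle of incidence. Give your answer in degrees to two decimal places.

θ_B ≈ 57.75°

At Brewster's angle the reflected and refracted rays are perpendicular, so θ_B + θ_t = 90°.
θ_B = 90° − 32.25° = 57.75°.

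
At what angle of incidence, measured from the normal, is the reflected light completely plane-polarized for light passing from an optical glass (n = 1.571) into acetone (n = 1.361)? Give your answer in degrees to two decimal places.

Brewster's condition: tan θ_B = n₂/n₁ = 1.361/1.571 = 0.8663. Taking the arctangent, θ_B = 40.90°.

θ_B ≈ 40.90°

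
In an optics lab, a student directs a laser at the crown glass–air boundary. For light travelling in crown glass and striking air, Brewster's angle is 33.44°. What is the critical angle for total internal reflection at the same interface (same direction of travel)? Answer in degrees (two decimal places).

From Brewster, n₂/n₁ = tan θ_B = tan 33.44° = 0.6604.
Then sin θ_c = n₂/n₁ = 0.6604, so θ_c = arcsin 0.6604 = 41.33°.

θ_c ≈ 41.33°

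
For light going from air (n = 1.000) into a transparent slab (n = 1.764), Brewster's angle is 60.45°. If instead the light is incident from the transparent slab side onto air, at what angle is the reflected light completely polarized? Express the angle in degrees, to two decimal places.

Reversing the direction swaps n₁ and n₂, so tan θ_B' = 1/tan θ_B and θ_B' = 90° − θ_B.
Hence θ_B' = 90° − 60.45° = 29.55°.

θ_B' ≈ 29.55°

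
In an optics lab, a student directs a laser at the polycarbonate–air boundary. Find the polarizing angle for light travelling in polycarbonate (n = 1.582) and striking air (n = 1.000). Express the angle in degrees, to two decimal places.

θ_B ≈ 32.30°

The reflected p-component vanishes when tan θ_B = n₂/n₁.
tan θ_B = n₂/n₁ = 1.000/1.582 = 0.6321.
So θ_B = arctan 0.6321 = 32.30°.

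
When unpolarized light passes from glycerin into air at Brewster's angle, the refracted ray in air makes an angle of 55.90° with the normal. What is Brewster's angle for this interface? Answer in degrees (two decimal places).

Brewster's condition makes the reflected and refracted beams perpendicular: θ_B + θ_t = 90°.
So θ_B = 90° − θ_t = 90° − 55.90° = 34.10°.

θ_B ≈ 34.10°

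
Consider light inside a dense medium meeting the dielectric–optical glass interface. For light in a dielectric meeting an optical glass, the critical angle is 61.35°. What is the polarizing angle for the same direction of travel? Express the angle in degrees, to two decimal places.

θ_B ≈ 41.27°

At the critical angle sin θ_c = n₂/n₁, giving n₂/n₁ = sin 61.35° = 0.8776.
Then tan θ_B = n₂/n₁ = 0.8776, so θ_B = arctan 0.8776 = 41.27°.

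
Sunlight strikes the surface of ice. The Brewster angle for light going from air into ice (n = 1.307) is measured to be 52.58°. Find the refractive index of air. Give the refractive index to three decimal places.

At the Brewster angle, tan θ_B = n₂/n₁ with n₁ on the incident side (air) and n₂ on the transmitted side (ice).
n₁ = n₂ / tan θ_B = 1.307 / tan 52.58° = 1.000.

n ≈ 1.000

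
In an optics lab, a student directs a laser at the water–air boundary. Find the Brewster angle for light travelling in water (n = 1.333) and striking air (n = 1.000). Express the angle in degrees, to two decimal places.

Here n₂/n₁ = 1.000/1.333 = 0.7502, and Brewster's law gives tan θ_B = n₂/n₁.
θ_B = arctan(0.7502) = 36.88°.

θ_B ≈ 36.88°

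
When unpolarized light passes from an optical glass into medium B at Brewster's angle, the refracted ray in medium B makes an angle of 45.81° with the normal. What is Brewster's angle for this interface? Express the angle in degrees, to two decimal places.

At Brewster's angle the reflected and refracted rays are perpendicular, so θ_B + θ_t = 90°.
So θ_B = 90° − θ_t = 90° − 45.81° = 44.19°.

θ_B ≈ 44.19°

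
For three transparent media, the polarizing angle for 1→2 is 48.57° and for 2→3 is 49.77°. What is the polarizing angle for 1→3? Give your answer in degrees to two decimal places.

n₂/n₁ = tan 48.57° = 1.1331 and n₃/n₂ = tan 49.77° = 1.1821.
So n₃/n₁ = (n₂/n₁)(n₃/n₂) = 1.1331 × 1.1821 = 1.3394.
θ_B(1→3) = arctan(1.3394) = 53.25°.

θ_B ≈ 53.25°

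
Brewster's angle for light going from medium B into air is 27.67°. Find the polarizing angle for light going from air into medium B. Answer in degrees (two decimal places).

tan θ_B' = n₁/n₂ = 1/tan θ_B, so θ_B' = 90° − θ_B.
θ_B' = 90° − 27.67° = 62.33°.

θ_B' ≈ 62.33°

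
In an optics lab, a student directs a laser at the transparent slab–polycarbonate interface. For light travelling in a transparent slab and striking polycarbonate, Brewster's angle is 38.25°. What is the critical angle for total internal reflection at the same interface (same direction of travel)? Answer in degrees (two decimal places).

tan θ_B = n₂/n₁ = tan 38.25° = 0.7883.
Total internal reflection: sin θ_c = n₂/n₁ = 0.7883.
θ_c = arcsin(0.7883) = 52.03°.

θ_c ≈ 52.03°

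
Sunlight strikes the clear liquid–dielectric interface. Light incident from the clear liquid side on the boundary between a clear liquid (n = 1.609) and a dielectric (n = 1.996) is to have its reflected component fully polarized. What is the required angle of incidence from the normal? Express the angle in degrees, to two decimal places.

θ_B ≈ 51.13°

Here n₂/n₁ = 1.996/1.609 = 1.2405, and Brewster's law gives tan θ_B = n₂/n₁. Taking the arctangent, θ_B = 51.13°.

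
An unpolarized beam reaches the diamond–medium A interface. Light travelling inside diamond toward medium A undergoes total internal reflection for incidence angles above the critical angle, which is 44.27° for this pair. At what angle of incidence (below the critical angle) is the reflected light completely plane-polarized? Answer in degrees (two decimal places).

θ_B ≈ 34.92°

At the critical angle sin θ_c = n₂/n₁, giving n₂/n₁ = sin 44.27° = 0.6980.
Then tan θ_B = n₂/n₁ = 0.6980, so θ_B = arctan 0.6980 = 34.92°.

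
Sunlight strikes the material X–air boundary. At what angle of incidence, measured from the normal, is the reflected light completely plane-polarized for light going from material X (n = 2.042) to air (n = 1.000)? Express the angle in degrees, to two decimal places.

θ_B ≈ 26.09°

Brewster's condition: tan θ_B = n₂/n₁ = 1.000/2.042 = 0.4897.
So θ_B = arctan 0.4897 = 26.09°.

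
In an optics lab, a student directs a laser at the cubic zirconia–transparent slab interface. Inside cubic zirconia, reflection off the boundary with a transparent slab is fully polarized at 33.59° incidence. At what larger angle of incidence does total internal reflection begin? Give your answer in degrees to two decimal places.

θ_c ≈ 41.62°

From Brewster, n₂/n₁ = tan θ_B = tan 33.59° = 0.6641.
Then sin θ_c = n₂/n₁ = 0.6641, so θ_c = arcsin 0.6641 = 41.62°.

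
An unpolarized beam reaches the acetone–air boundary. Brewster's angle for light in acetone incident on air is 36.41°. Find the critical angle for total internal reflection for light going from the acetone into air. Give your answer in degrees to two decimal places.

θ_c ≈ 47.52°

tan θ_B = n₂/n₁ = tan 36.41° = 0.7375.
Total internal reflection: sin θ_c = n₂/n₁ = 0.7375.
θ_c = arcsin(0.7375) = 47.52°.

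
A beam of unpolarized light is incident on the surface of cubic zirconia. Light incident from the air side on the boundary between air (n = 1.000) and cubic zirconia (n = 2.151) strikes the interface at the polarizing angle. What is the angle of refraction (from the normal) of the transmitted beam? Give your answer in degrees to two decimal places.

First find Brewster's angle: tan θ_B = 2.151/1.000 = 2.1510, giving θ_B = 65.07°.
Since θ_B + θ_t = 90° at Brewster incidence, θ_t = 90° − 65.07° = 24.93°.

θ_t ≈ 24.93°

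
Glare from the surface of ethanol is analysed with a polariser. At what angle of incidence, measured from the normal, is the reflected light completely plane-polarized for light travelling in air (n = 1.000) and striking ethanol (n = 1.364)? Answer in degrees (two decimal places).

θ_B ≈ 53.75°

Here n₂/n₁ = 1.364/1.000 = 1.3640, and Brewster's law gives tan θ_B = n₂/n₁.
So θ_B = arctan 1.3640 = 53.75°.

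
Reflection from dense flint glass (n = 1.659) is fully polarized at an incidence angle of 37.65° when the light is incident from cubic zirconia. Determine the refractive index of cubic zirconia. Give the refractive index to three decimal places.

n ≈ 2.150

At the Brewster angle, tan θ_B = n₂/n₁ with n₁ on the incident side (cubic zirconia) and n₂ on the transmitted side (dense flint glass).
n₁ = n₂ / tan θ_B = 1.659 / tan 37.65° = 2.150.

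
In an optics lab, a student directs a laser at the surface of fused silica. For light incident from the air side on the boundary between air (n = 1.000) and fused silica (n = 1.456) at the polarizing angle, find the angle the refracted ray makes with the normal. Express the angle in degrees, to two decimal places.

θ_t ≈ 34.48°

First find Brewster's angle: tan θ_B = 1.456/1.000 = 1.4560, giving θ_B = 55.52°.
At Brewster's angle the reflected and refracted rays are perpendicular, so θ_t = 90° − θ_B = 90° − 55.52° = 34.48°.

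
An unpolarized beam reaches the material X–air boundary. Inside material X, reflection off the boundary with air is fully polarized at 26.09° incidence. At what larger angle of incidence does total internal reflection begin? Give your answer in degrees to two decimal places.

n₂/n₁ = tan 26.09° = 0.4897; the critical angle satisfies sin θ_c = n₂/n₁.
θ_c = arcsin(0.4897) = 29.32°.

θ_c ≈ 29.32°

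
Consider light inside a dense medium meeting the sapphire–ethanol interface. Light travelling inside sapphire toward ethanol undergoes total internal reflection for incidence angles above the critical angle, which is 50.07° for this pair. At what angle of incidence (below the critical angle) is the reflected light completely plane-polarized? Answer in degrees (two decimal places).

sin θ_c = n₂/n₁, so n₂/n₁ = sin 50.07° = 0.7668.
Brewster: tan θ_B = n₂/n₁ = 0.7668.
θ_B = arctan(0.7668) = 37.48°.

θ_B ≈ 37.48°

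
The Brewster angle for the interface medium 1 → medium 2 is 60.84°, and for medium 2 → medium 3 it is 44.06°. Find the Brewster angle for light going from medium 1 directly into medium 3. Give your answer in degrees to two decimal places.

n₂/n₁ = tan 60.84° = 1.7922 and n₃/n₂ = tan 44.06° = 0.9677.
n₃/n₁ = 1.7344. Then tan θ_B(1→3) = n₃/n₁, so θ_B(1→3) = arctan(1.7344) = 60.03°.

θ_B ≈ 60.03°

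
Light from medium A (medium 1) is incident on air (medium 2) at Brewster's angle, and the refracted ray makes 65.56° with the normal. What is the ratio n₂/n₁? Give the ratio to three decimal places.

θ_B + θ_t = 90°, so θ_B = 90° − 65.56° = 24.44°.
tan θ_B = n₂/n₁, so n₂/n₁ = tan 24.44° = 0.454.

n₂/n₁ ≈ 0.454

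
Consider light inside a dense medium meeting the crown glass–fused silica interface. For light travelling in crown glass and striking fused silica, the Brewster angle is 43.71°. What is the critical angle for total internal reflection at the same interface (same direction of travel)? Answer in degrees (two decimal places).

From Brewster, n₂/n₁ = tan θ_B = tan 43.71° = 0.9560.
Then sin θ_c = n₂/n₁ = 0.9560, so θ_c = arcsin 0.9560 = 72.93°.

θ_c ≈ 72.93°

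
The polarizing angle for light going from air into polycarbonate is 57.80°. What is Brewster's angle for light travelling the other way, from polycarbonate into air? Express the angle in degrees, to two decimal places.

The two Brewster angles are complementary: θ_B' = 90° − θ_B = 90° − 57.80° = 32.20°.

θ_B' ≈ 32.20°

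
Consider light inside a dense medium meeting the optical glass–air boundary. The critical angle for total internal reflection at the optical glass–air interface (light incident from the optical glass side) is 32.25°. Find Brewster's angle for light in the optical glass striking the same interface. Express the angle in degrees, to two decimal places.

n₂/n₁ = sin θ_c = sin 32.25° = 0.5336.
tan θ_B equals the same ratio, so θ_B = arctan(0.5336) = 28.09°.

θ_B ≈ 28.09°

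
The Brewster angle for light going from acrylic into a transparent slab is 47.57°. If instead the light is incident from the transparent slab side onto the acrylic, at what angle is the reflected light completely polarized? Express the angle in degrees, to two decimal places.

Reversing the direction swaps n₁ and n₂, so tan θ_B' = 1/tan θ_B and θ_B' = 90° − θ_B.
Hence θ_B' = 90° − 47.57° = 42.43°.

θ_B' ≈ 42.43°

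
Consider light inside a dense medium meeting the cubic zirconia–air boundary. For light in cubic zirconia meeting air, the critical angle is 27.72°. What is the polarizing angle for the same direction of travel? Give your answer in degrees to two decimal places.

sin θ_c = n₂/n₁, so n₂/n₁ = sin 27.72° = 0.4652.
Brewster: tan θ_B = n₂/n₁ = 0.4652.
θ_B = arctan(0.4652) = 24.95°.

θ_B ≈ 24.95°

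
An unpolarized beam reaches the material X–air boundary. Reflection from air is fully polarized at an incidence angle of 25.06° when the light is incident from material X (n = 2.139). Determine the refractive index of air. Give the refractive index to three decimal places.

n ≈ 1.000

Full polarization of the reflected beam means tan θ_B = n₂/n₁, where n₁ is the incident medium (material X).
n₂ = n₁ tan θ_B = 2.139 × tan 25.06° = 1.000.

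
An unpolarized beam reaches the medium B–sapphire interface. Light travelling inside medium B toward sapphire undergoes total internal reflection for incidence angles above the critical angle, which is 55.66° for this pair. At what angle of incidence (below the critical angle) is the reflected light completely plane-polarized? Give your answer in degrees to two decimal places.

n₂/n₁ = sin θ_c = sin 55.66° = 0.8257.
tan θ_B equals the same ratio, so θ_B = arctan(0.8257) = 39.55°.

θ_B ≈ 39.55°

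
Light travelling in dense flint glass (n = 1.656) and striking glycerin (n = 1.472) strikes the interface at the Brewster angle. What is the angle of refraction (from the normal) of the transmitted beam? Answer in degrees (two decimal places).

θ_t ≈ 48.37°

First find Brewster's angle: tan θ_B = 1.472/1.656 = 0.8889, giving θ_B = 41.63°.
The refracted ray is perpendicular to the reflected ray, so θ_t = 90° − θ_B = 48.37°.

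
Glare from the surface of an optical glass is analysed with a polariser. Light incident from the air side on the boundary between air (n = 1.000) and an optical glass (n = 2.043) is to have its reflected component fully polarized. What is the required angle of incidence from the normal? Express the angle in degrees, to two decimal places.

θ_B ≈ 63.92°

tan θ_B = n₂/n₁ = 2.043/1.000 = 2.0430. Taking the arctangent, θ_B = 63.92°.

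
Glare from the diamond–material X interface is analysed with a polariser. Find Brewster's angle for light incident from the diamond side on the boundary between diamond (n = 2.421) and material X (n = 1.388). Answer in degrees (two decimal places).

The reflected p-component vanishes when tan θ_B = n₂/n₁.
Here n₂/n₁ = 1.388/2.421 = 0.5733, and Brewster's law gives tan θ_B = n₂/n₁.
θ_B = arctan(0.5733) = 29.83°.

θ_B ≈ 29.83°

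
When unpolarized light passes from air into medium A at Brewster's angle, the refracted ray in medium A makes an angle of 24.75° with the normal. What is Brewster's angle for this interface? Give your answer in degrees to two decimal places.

At Brewster's angle the reflected and refracted rays are perpendicular, so θ_B + θ_t = 90°.
So θ_B = 90° − θ_t = 90° − 24.75° = 65.25°.

θ_B ≈ 65.25°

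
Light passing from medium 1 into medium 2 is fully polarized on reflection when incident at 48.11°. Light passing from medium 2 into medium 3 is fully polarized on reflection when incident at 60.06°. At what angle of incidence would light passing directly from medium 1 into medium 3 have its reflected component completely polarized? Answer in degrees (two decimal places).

tan θ_B(1→2) = n₂/n₁ = tan 48.11° = 1.1149.
tan θ_B(2→3) = n₃/n₂ = tan 60.06° = 1.7362.
So n₃/n₁ = (n₂/n₁)(n₃/n₂) = 1.1149 × 1.7362 = 1.9358.
θ_B(1→3) = arctan(1.9358) = 62.68°.

θ_B ≈ 62.68°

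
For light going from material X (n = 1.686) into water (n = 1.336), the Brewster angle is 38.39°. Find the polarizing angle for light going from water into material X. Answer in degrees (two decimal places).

The two Brewster angles are complementary: θ_B' = 90° − θ_B = 90° − 38.39° = 51.61°.

θ_B' ≈ 51.61°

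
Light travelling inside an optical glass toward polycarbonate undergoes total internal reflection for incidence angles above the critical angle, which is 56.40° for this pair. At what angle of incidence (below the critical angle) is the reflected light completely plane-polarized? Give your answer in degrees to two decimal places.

θ_B ≈ 39.79°

n₂/n₁ = sin θ_c = sin 56.40° = 0.8329.
tan θ_B equals the same ratio, so θ_B = arctan(0.8329) = 39.79°.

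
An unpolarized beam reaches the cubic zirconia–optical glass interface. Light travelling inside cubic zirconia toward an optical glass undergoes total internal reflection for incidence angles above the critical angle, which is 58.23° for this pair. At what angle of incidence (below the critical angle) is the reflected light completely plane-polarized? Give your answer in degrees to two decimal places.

sin θ_c = n₂/n₁, so n₂/n₁ = sin 58.23° = 0.8502.
Brewster: tan θ_B = n₂/n₁ = 0.8502.
θ_B = arctan(0.8502) = 40.37°.

θ_B ≈ 40.37°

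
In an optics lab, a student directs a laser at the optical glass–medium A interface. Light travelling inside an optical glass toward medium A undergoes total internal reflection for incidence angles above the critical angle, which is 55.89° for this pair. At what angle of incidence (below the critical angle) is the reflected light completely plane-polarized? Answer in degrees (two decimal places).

θ_B ≈ 39.62°

At the critical angle sin θ_c = n₂/n₁, giving n₂/n₁ = sin 55.89° = 0.8280.
Then tan θ_B = n₂/n₁ = 0.8280, so θ_B = arctan 0.8280 = 39.62°.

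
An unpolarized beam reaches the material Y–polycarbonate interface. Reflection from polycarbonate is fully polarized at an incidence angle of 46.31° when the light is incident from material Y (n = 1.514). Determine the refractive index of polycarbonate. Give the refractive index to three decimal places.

At Brewster's angle, tan θ_B = n₂/n₁ with n₁ on the incident side (material Y) and n₂ on the transmitted side (polycarbonate).
n₂ = n₁ tan θ_B = 1.514 × tan 46.31° = 1.585.

n ≈ 1.585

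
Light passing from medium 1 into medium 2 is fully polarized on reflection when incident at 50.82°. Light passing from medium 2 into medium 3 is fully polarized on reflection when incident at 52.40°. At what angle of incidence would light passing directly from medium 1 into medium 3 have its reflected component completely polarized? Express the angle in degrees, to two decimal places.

n₂/n₁ = tan 50.82° = 1.2270 and n₃/n₂ = tan 52.40° = 1.2985.
Multiplying, n₃/n₁ = 1.2270 × 1.2985 = 1.5933, and θ_B(1→3) = arctan 1.5933 = 57.89°.

θ_B ≈ 57.89°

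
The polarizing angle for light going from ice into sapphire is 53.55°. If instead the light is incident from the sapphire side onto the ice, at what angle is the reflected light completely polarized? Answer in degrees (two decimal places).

θ_B' ≈ 36.45°

Reversing the direction swaps n₁ and n₂, so tan θ_B' = 1/tan θ_B and θ_B' = 90° − θ_B.
Hence θ_B' = 90° − 53.55° = 36.45°.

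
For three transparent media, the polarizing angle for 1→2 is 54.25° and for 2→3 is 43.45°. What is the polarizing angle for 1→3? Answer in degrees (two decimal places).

tan θ_B(1→2) = n₂/n₁ = tan 54.25° = 1.3891.
tan θ_B(2→3) = n₃/n₂ = tan 43.45° = 0.9473.
n₃/n₁ = 1.3159. Then tan θ_B(1→3) = n₃/n₁, so θ_B(1→3) = arctan(1.3159) = 52.77°.

θ_B ≈ 52.77°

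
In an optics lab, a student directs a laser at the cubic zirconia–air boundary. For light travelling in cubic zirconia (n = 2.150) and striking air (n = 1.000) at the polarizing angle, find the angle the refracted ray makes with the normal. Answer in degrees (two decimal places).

First find Brewster's angle: tan θ_B = 1.000/2.150 = 0.4651, giving θ_B = 24.94°.
At Brewster's angle the reflected and refracted rays are perpendicular, so θ_t = 90° − θ_B = 90° − 24.94° = 65.06°.

θ_t ≈ 65.06°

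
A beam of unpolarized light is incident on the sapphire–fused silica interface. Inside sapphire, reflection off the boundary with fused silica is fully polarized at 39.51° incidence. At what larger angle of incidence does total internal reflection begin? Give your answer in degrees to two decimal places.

θ_c ≈ 55.55°

tan θ_B = n₂/n₁ = tan 39.51° = 0.8246.
Total internal reflection: sin θ_c = n₂/n₁ = 0.8246.
θ_c = arcsin(0.8246) = 55.55°.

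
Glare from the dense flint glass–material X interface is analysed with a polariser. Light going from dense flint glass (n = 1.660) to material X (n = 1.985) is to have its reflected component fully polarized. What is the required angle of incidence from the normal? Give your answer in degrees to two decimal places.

θ_B ≈ 50.10°

Here n₂/n₁ = 1.985/1.660 = 1.1958, and Brewster's law gives tan θ_B = n₂/n₁.
So θ_B = arctan 1.1958 = 50.10°.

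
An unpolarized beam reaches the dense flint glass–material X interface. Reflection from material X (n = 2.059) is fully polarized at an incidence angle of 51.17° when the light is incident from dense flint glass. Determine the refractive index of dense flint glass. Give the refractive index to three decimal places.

n ≈ 1.657

At Brewster's angle, tan θ_B = n₂/n₁ with n₁ on the incident side (dense flint glass) and n₂ on the transmitted side (material X).
n₁ = n₂ / tan θ_B = 2.059 / tan 51.17° = 1.657.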